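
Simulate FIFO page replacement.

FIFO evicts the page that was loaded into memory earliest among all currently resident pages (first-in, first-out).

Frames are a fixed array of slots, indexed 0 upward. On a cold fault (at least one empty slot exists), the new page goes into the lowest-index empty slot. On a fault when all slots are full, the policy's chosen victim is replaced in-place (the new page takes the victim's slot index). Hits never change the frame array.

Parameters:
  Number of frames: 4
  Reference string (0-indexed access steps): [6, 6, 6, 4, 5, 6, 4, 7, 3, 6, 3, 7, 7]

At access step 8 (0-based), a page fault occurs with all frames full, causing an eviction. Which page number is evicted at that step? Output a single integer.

Answer: 6

Derivation:
Step 0: ref 6 -> FAULT, frames=[6,-,-,-]
Step 1: ref 6 -> HIT, frames=[6,-,-,-]
Step 2: ref 6 -> HIT, frames=[6,-,-,-]
Step 3: ref 4 -> FAULT, frames=[6,4,-,-]
Step 4: ref 5 -> FAULT, frames=[6,4,5,-]
Step 5: ref 6 -> HIT, frames=[6,4,5,-]
Step 6: ref 4 -> HIT, frames=[6,4,5,-]
Step 7: ref 7 -> FAULT, frames=[6,4,5,7]
Step 8: ref 3 -> FAULT, evict 6, frames=[3,4,5,7]
At step 8: evicted page 6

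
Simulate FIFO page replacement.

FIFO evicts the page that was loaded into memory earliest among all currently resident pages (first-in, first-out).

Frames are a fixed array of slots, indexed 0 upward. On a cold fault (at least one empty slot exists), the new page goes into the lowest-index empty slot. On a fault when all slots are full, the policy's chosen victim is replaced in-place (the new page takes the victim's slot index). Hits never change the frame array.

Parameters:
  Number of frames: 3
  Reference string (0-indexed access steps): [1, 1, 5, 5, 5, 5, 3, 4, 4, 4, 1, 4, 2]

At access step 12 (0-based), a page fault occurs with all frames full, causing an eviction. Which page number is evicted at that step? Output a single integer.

Answer: 3

Derivation:
Step 0: ref 1 -> FAULT, frames=[1,-,-]
Step 1: ref 1 -> HIT, frames=[1,-,-]
Step 2: ref 5 -> FAULT, frames=[1,5,-]
Step 3: ref 5 -> HIT, frames=[1,5,-]
Step 4: ref 5 -> HIT, frames=[1,5,-]
Step 5: ref 5 -> HIT, frames=[1,5,-]
Step 6: ref 3 -> FAULT, frames=[1,5,3]
Step 7: ref 4 -> FAULT, evict 1, frames=[4,5,3]
Step 8: ref 4 -> HIT, frames=[4,5,3]
Step 9: ref 4 -> HIT, frames=[4,5,3]
Step 10: ref 1 -> FAULT, evict 5, frames=[4,1,3]
Step 11: ref 4 -> HIT, frames=[4,1,3]
Step 12: ref 2 -> FAULT, evict 3, frames=[4,1,2]
At step 12: evicted page 3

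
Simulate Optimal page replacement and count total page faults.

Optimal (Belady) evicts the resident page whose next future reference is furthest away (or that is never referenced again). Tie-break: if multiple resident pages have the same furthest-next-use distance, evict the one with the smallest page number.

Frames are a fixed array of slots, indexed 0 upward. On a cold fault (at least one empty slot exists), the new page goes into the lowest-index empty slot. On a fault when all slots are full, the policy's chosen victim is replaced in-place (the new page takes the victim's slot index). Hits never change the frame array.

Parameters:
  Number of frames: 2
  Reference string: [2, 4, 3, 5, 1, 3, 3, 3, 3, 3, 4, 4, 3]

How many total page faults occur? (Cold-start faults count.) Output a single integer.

Answer: 6

Derivation:
Step 0: ref 2 → FAULT, frames=[2,-]
Step 1: ref 4 → FAULT, frames=[2,4]
Step 2: ref 3 → FAULT (evict 2), frames=[3,4]
Step 3: ref 5 → FAULT (evict 4), frames=[3,5]
Step 4: ref 1 → FAULT (evict 5), frames=[3,1]
Step 5: ref 3 → HIT, frames=[3,1]
Step 6: ref 3 → HIT, frames=[3,1]
Step 7: ref 3 → HIT, frames=[3,1]
Step 8: ref 3 → HIT, frames=[3,1]
Step 9: ref 3 → HIT, frames=[3,1]
Step 10: ref 4 → FAULT (evict 1), frames=[3,4]
Step 11: ref 4 → HIT, frames=[3,4]
Step 12: ref 3 → HIT, frames=[3,4]
Total faults: 6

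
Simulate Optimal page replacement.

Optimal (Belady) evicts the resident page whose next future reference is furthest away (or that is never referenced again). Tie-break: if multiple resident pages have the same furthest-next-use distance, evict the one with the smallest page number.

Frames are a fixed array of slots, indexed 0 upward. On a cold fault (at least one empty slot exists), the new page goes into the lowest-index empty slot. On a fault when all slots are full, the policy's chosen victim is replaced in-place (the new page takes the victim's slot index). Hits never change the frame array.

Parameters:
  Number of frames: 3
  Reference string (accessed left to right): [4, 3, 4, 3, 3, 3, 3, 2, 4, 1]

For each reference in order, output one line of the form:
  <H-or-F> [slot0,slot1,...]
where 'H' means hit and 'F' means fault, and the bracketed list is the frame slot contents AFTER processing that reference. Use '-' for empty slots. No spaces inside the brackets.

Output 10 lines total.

F [4,-,-]
F [4,3,-]
H [4,3,-]
H [4,3,-]
H [4,3,-]
H [4,3,-]
H [4,3,-]
F [4,3,2]
H [4,3,2]
F [4,3,1]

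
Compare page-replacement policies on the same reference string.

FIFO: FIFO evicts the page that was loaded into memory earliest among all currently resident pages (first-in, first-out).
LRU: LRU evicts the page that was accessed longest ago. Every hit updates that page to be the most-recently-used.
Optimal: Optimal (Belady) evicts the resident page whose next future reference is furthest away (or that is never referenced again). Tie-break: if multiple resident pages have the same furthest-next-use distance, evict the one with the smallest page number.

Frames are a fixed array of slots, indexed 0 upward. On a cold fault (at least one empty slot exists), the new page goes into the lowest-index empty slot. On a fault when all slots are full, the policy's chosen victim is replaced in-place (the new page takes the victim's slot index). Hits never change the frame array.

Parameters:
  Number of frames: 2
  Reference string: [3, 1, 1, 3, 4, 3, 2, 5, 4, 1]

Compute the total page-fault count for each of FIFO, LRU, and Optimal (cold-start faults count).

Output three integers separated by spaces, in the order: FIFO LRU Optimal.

Answer: 8 7 6

Derivation:
--- FIFO ---
  step 0: ref 3 -> FAULT, frames=[3,-] (faults so far: 1)
  step 1: ref 1 -> FAULT, frames=[3,1] (faults so far: 2)
  step 2: ref 1 -> HIT, frames=[3,1] (faults so far: 2)
  step 3: ref 3 -> HIT, frames=[3,1] (faults so far: 2)
  step 4: ref 4 -> FAULT, evict 3, frames=[4,1] (faults so far: 3)
  step 5: ref 3 -> FAULT, evict 1, frames=[4,3] (faults so far: 4)
  step 6: ref 2 -> FAULT, evict 4, frames=[2,3] (faults so far: 5)
  step 7: ref 5 -> FAULT, evict 3, frames=[2,5] (faults so far: 6)
  step 8: ref 4 -> FAULT, evict 2, frames=[4,5] (faults so far: 7)
  step 9: ref 1 -> FAULT, evict 5, frames=[4,1] (faults so far: 8)
  FIFO total faults: 8
--- LRU ---
  step 0: ref 3 -> FAULT, frames=[3,-] (faults so far: 1)
  step 1: ref 1 -> FAULT, frames=[3,1] (faults so far: 2)
  step 2: ref 1 -> HIT, frames=[3,1] (faults so far: 2)
  step 3: ref 3 -> HIT, frames=[3,1] (faults so far: 2)
  step 4: ref 4 -> FAULT, evict 1, frames=[3,4] (faults so far: 3)
  step 5: ref 3 -> HIT, frames=[3,4] (faults so far: 3)
  step 6: ref 2 -> FAULT, evict 4, frames=[3,2] (faults so far: 4)
  step 7: ref 5 -> FAULT, evict 3, frames=[5,2] (faults so far: 5)
  step 8: ref 4 -> FAULT, evict 2, frames=[5,4] (faults so far: 6)
  step 9: ref 1 -> FAULT, evict 5, frames=[1,4] (faults so far: 7)
  LRU total faults: 7
--- Optimal ---
  step 0: ref 3 -> FAULT, frames=[3,-] (faults so far: 1)
  step 1: ref 1 -> FAULT, frames=[3,1] (faults so far: 2)
  step 2: ref 1 -> HIT, frames=[3,1] (faults so far: 2)
  step 3: ref 3 -> HIT, frames=[3,1] (faults so far: 2)
  step 4: ref 4 -> FAULT, evict 1, frames=[3,4] (faults so far: 3)
  step 5: ref 3 -> HIT, frames=[3,4] (faults so far: 3)
  step 6: ref 2 -> FAULT, evict 3, frames=[2,4] (faults so far: 4)
  step 7: ref 5 -> FAULT, evict 2, frames=[5,4] (faults so far: 5)
  step 8: ref 4 -> HIT, frames=[5,4] (faults so far: 5)
  step 9: ref 1 -> FAULT, evict 4, frames=[5,1] (faults so far: 6)
  Optimal total faults: 6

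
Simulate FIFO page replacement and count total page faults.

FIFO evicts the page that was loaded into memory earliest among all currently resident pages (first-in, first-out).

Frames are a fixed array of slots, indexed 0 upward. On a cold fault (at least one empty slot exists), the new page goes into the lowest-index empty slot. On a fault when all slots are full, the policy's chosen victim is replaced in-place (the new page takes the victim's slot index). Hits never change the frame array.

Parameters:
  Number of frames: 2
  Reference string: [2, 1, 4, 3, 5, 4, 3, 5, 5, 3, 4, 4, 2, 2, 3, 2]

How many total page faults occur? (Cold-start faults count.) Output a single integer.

Step 0: ref 2 → FAULT, frames=[2,-]
Step 1: ref 1 → FAULT, frames=[2,1]
Step 2: ref 4 → FAULT (evict 2), frames=[4,1]
Step 3: ref 3 → FAULT (evict 1), frames=[4,3]
Step 4: ref 5 → FAULT (evict 4), frames=[5,3]
Step 5: ref 4 → FAULT (evict 3), frames=[5,4]
Step 6: ref 3 → FAULT (evict 5), frames=[3,4]
Step 7: ref 5 → FAULT (evict 4), frames=[3,5]
Step 8: ref 5 → HIT, frames=[3,5]
Step 9: ref 3 → HIT, frames=[3,5]
Step 10: ref 4 → FAULT (evict 3), frames=[4,5]
Step 11: ref 4 → HIT, frames=[4,5]
Step 12: ref 2 → FAULT (evict 5), frames=[4,2]
Step 13: ref 2 → HIT, frames=[4,2]
Step 14: ref 3 → FAULT (evict 4), frames=[3,2]
Step 15: ref 2 → HIT, frames=[3,2]
Total faults: 11

Answer: 11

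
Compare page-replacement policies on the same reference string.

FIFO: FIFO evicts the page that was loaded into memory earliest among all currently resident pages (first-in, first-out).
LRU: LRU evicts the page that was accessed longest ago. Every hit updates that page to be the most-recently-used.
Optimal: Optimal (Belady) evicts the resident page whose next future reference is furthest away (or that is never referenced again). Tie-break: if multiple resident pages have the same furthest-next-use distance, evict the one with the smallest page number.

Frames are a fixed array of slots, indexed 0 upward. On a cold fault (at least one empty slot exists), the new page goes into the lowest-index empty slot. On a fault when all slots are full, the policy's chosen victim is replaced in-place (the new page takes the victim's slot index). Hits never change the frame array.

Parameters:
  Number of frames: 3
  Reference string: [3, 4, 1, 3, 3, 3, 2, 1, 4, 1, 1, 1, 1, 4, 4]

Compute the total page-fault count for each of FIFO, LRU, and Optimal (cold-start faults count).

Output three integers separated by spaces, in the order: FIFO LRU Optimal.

--- FIFO ---
  step 0: ref 3 -> FAULT, frames=[3,-,-] (faults so far: 1)
  step 1: ref 4 -> FAULT, frames=[3,4,-] (faults so far: 2)
  step 2: ref 1 -> FAULT, frames=[3,4,1] (faults so far: 3)
  step 3: ref 3 -> HIT, frames=[3,4,1] (faults so far: 3)
  step 4: ref 3 -> HIT, frames=[3,4,1] (faults so far: 3)
  step 5: ref 3 -> HIT, frames=[3,4,1] (faults so far: 3)
  step 6: ref 2 -> FAULT, evict 3, frames=[2,4,1] (faults so far: 4)
  step 7: ref 1 -> HIT, frames=[2,4,1] (faults so far: 4)
  step 8: ref 4 -> HIT, frames=[2,4,1] (faults so far: 4)
  step 9: ref 1 -> HIT, frames=[2,4,1] (faults so far: 4)
  step 10: ref 1 -> HIT, frames=[2,4,1] (faults so far: 4)
  step 11: ref 1 -> HIT, frames=[2,4,1] (faults so far: 4)
  step 12: ref 1 -> HIT, frames=[2,4,1] (faults so far: 4)
  step 13: ref 4 -> HIT, frames=[2,4,1] (faults so far: 4)
  step 14: ref 4 -> HIT, frames=[2,4,1] (faults so far: 4)
  FIFO total faults: 4
--- LRU ---
  step 0: ref 3 -> FAULT, frames=[3,-,-] (faults so far: 1)
  step 1: ref 4 -> FAULT, frames=[3,4,-] (faults so far: 2)
  step 2: ref 1 -> FAULT, frames=[3,4,1] (faults so far: 3)
  step 3: ref 3 -> HIT, frames=[3,4,1] (faults so far: 3)
  step 4: ref 3 -> HIT, frames=[3,4,1] (faults so far: 3)
  step 5: ref 3 -> HIT, frames=[3,4,1] (faults so far: 3)
  step 6: ref 2 -> FAULT, evict 4, frames=[3,2,1] (faults so far: 4)
  step 7: ref 1 -> HIT, frames=[3,2,1] (faults so far: 4)
  step 8: ref 4 -> FAULT, evict 3, frames=[4,2,1] (faults so far: 5)
  step 9: ref 1 -> HIT, frames=[4,2,1] (faults so far: 5)
  step 10: ref 1 -> HIT, frames=[4,2,1] (faults so far: 5)
  step 11: ref 1 -> HIT, frames=[4,2,1] (faults so far: 5)
  step 12: ref 1 -> HIT, frames=[4,2,1] (faults so far: 5)
  step 13: ref 4 -> HIT, frames=[4,2,1] (faults so far: 5)
  step 14: ref 4 -> HIT, frames=[4,2,1] (faults so far: 5)
  LRU total faults: 5
--- Optimal ---
  step 0: ref 3 -> FAULT, frames=[3,-,-] (faults so far: 1)
  step 1: ref 4 -> FAULT, frames=[3,4,-] (faults so far: 2)
  step 2: ref 1 -> FAULT, frames=[3,4,1] (faults so far: 3)
  step 3: ref 3 -> HIT, frames=[3,4,1] (faults so far: 3)
  step 4: ref 3 -> HIT, frames=[3,4,1] (faults so far: 3)
  step 5: ref 3 -> HIT, frames=[3,4,1] (faults so far: 3)
  step 6: ref 2 -> FAULT, evict 3, frames=[2,4,1] (faults so far: 4)
  step 7: ref 1 -> HIT, frames=[2,4,1] (faults so far: 4)
  step 8: ref 4 -> HIT, frames=[2,4,1] (faults so far: 4)
  step 9: ref 1 -> HIT, frames=[2,4,1] (faults so far: 4)
  step 10: ref 1 -> HIT, frames=[2,4,1] (faults so far: 4)
  step 11: ref 1 -> HIT, frames=[2,4,1] (faults so far: 4)
  step 12: ref 1 -> HIT, frames=[2,4,1] (faults so far: 4)
  step 13: ref 4 -> HIT, frames=[2,4,1] (faults so far: 4)
  step 14: ref 4 -> HIT, frames=[2,4,1] (faults so far: 4)
  Optimal total faults: 4

Answer: 4 5 4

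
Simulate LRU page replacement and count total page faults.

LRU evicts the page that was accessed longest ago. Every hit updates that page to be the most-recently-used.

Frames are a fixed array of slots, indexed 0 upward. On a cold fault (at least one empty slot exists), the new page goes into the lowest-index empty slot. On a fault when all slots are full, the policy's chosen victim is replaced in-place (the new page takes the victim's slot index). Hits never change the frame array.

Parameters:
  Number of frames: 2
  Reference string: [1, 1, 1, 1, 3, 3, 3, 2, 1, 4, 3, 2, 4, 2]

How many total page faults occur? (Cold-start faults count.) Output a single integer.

Step 0: ref 1 → FAULT, frames=[1,-]
Step 1: ref 1 → HIT, frames=[1,-]
Step 2: ref 1 → HIT, frames=[1,-]
Step 3: ref 1 → HIT, frames=[1,-]
Step 4: ref 3 → FAULT, frames=[1,3]
Step 5: ref 3 → HIT, frames=[1,3]
Step 6: ref 3 → HIT, frames=[1,3]
Step 7: ref 2 → FAULT (evict 1), frames=[2,3]
Step 8: ref 1 → FAULT (evict 3), frames=[2,1]
Step 9: ref 4 → FAULT (evict 2), frames=[4,1]
Step 10: ref 3 → FAULT (evict 1), frames=[4,3]
Step 11: ref 2 → FAULT (evict 4), frames=[2,3]
Step 12: ref 4 → FAULT (evict 3), frames=[2,4]
Step 13: ref 2 → HIT, frames=[2,4]
Total faults: 8

Answer: 8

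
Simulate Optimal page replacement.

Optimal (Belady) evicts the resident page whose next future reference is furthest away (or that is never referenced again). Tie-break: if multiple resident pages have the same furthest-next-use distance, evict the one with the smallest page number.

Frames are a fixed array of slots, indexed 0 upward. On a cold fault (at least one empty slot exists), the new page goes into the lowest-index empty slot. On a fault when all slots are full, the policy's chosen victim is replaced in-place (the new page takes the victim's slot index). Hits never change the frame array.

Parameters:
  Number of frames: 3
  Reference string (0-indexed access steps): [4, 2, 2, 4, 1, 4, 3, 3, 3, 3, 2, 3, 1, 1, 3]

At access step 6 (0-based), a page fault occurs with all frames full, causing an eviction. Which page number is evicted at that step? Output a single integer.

Answer: 4

Derivation:
Step 0: ref 4 -> FAULT, frames=[4,-,-]
Step 1: ref 2 -> FAULT, frames=[4,2,-]
Step 2: ref 2 -> HIT, frames=[4,2,-]
Step 3: ref 4 -> HIT, frames=[4,2,-]
Step 4: ref 1 -> FAULT, frames=[4,2,1]
Step 5: ref 4 -> HIT, frames=[4,2,1]
Step 6: ref 3 -> FAULT, evict 4, frames=[3,2,1]
At step 6: evicted page 4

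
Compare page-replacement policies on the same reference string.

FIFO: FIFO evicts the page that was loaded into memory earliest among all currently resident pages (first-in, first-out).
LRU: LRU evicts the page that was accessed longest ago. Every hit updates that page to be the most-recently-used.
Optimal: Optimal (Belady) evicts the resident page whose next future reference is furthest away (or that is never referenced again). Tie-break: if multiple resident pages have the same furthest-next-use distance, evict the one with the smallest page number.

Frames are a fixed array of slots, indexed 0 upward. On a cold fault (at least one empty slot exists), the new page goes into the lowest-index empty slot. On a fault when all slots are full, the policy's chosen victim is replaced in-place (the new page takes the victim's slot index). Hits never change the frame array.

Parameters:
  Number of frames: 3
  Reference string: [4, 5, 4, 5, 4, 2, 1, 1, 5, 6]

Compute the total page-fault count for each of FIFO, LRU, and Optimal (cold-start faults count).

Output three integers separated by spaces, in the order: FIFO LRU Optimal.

Answer: 5 6 5

Derivation:
--- FIFO ---
  step 0: ref 4 -> FAULT, frames=[4,-,-] (faults so far: 1)
  step 1: ref 5 -> FAULT, frames=[4,5,-] (faults so far: 2)
  step 2: ref 4 -> HIT, frames=[4,5,-] (faults so far: 2)
  step 3: ref 5 -> HIT, frames=[4,5,-] (faults so far: 2)
  step 4: ref 4 -> HIT, frames=[4,5,-] (faults so far: 2)
  step 5: ref 2 -> FAULT, frames=[4,5,2] (faults so far: 3)
  step 6: ref 1 -> FAULT, evict 4, frames=[1,5,2] (faults so far: 4)
  step 7: ref 1 -> HIT, frames=[1,5,2] (faults so far: 4)
  step 8: ref 5 -> HIT, frames=[1,5,2] (faults so far: 4)
  step 9: ref 6 -> FAULT, evict 5, frames=[1,6,2] (faults so far: 5)
  FIFO total faults: 5
--- LRU ---
  step 0: ref 4 -> FAULT, frames=[4,-,-] (faults so far: 1)
  step 1: ref 5 -> FAULT, frames=[4,5,-] (faults so far: 2)
  step 2: ref 4 -> HIT, frames=[4,5,-] (faults so far: 2)
  step 3: ref 5 -> HIT, frames=[4,5,-] (faults so far: 2)
  step 4: ref 4 -> HIT, frames=[4,5,-] (faults so far: 2)
  step 5: ref 2 -> FAULT, frames=[4,5,2] (faults so far: 3)
  step 6: ref 1 -> FAULT, evict 5, frames=[4,1,2] (faults so far: 4)
  step 7: ref 1 -> HIT, frames=[4,1,2] (faults so far: 4)
  step 8: ref 5 -> FAULT, evict 4, frames=[5,1,2] (faults so far: 5)
  step 9: ref 6 -> FAULT, evict 2, frames=[5,1,6] (faults so far: 6)
  LRU total faults: 6
--- Optimal ---
  step 0: ref 4 -> FAULT, frames=[4,-,-] (faults so far: 1)
  step 1: ref 5 -> FAULT, frames=[4,5,-] (faults so far: 2)
  step 2: ref 4 -> HIT, frames=[4,5,-] (faults so far: 2)
  step 3: ref 5 -> HIT, frames=[4,5,-] (faults so far: 2)
  step 4: ref 4 -> HIT, frames=[4,5,-] (faults so far: 2)
  step 5: ref 2 -> FAULT, frames=[4,5,2] (faults so far: 3)
  step 6: ref 1 -> FAULT, evict 2, frames=[4,5,1] (faults so far: 4)
  step 7: ref 1 -> HIT, frames=[4,5,1] (faults so far: 4)
  step 8: ref 5 -> HIT, frames=[4,5,1] (faults so far: 4)
  step 9: ref 6 -> FAULT, evict 1, frames=[4,5,6] (faults so far: 5)
  Optimal total faults: 5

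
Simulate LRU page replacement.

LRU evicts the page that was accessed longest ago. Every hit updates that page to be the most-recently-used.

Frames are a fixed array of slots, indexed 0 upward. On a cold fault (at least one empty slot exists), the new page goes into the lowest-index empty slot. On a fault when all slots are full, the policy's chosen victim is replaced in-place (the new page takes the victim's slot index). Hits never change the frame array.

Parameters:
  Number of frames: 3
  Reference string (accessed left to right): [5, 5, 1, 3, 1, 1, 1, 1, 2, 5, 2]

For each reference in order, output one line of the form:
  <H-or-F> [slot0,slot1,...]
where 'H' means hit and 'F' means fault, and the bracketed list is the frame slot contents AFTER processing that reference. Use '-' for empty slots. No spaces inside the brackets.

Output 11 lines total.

F [5,-,-]
H [5,-,-]
F [5,1,-]
F [5,1,3]
H [5,1,3]
H [5,1,3]
H [5,1,3]
H [5,1,3]
F [2,1,3]
F [2,1,5]
H [2,1,5]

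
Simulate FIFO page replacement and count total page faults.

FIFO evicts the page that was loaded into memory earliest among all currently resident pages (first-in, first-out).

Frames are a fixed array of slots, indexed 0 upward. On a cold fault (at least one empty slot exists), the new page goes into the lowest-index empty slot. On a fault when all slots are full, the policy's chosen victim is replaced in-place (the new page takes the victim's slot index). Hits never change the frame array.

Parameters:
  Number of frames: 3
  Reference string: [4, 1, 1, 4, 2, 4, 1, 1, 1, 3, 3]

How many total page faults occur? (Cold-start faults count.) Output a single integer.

Step 0: ref 4 → FAULT, frames=[4,-,-]
Step 1: ref 1 → FAULT, frames=[4,1,-]
Step 2: ref 1 → HIT, frames=[4,1,-]
Step 3: ref 4 → HIT, frames=[4,1,-]
Step 4: ref 2 → FAULT, frames=[4,1,2]
Step 5: ref 4 → HIT, frames=[4,1,2]
Step 6: ref 1 → HIT, frames=[4,1,2]
Step 7: ref 1 → HIT, frames=[4,1,2]
Step 8: ref 1 → HIT, frames=[4,1,2]
Step 9: ref 3 → FAULT (evict 4), frames=[3,1,2]
Step 10: ref 3 → HIT, frames=[3,1,2]
Total faults: 4

Answer: 4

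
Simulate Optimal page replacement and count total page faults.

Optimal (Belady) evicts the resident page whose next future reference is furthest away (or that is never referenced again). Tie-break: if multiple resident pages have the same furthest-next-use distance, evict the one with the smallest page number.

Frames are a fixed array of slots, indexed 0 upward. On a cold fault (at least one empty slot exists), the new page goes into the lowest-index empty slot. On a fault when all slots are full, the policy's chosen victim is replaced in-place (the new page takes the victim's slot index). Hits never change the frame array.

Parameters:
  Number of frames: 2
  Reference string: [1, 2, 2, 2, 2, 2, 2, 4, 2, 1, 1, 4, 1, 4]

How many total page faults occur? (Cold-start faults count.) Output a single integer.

Answer: 4

Derivation:
Step 0: ref 1 → FAULT, frames=[1,-]
Step 1: ref 2 → FAULT, frames=[1,2]
Step 2: ref 2 → HIT, frames=[1,2]
Step 3: ref 2 → HIT, frames=[1,2]
Step 4: ref 2 → HIT, frames=[1,2]
Step 5: ref 2 → HIT, frames=[1,2]
Step 6: ref 2 → HIT, frames=[1,2]
Step 7: ref 4 → FAULT (evict 1), frames=[4,2]
Step 8: ref 2 → HIT, frames=[4,2]
Step 9: ref 1 → FAULT (evict 2), frames=[4,1]
Step 10: ref 1 → HIT, frames=[4,1]
Step 11: ref 4 → HIT, frames=[4,1]
Step 12: ref 1 → HIT, frames=[4,1]
Step 13: ref 4 → HIT, frames=[4,1]
Total faults: 4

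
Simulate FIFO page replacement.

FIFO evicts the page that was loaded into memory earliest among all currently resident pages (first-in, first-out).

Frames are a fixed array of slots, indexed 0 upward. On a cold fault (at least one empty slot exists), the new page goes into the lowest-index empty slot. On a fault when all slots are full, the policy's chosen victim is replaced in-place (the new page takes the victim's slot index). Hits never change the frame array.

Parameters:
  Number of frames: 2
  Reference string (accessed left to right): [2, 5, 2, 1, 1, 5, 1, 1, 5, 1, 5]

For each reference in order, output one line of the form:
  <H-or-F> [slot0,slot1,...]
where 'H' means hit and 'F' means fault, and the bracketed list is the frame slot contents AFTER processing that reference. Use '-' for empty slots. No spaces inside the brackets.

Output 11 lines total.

F [2,-]
F [2,5]
H [2,5]
F [1,5]
H [1,5]
H [1,5]
H [1,5]
H [1,5]
H [1,5]
H [1,5]
H [1,5]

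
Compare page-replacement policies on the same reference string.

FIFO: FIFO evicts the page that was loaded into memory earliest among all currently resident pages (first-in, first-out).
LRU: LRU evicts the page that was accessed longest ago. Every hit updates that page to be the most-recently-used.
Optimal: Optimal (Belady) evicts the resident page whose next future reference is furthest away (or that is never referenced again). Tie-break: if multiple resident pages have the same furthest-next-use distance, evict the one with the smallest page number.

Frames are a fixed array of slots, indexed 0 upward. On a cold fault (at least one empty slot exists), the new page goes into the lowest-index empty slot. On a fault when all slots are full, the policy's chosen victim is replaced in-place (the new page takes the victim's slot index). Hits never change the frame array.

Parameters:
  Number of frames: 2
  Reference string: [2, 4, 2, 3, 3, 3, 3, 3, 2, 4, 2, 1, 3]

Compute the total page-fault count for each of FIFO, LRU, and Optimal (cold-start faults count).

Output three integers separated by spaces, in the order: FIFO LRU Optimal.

--- FIFO ---
  step 0: ref 2 -> FAULT, frames=[2,-] (faults so far: 1)
  step 1: ref 4 -> FAULT, frames=[2,4] (faults so far: 2)
  step 2: ref 2 -> HIT, frames=[2,4] (faults so far: 2)
  step 3: ref 3 -> FAULT, evict 2, frames=[3,4] (faults so far: 3)
  step 4: ref 3 -> HIT, frames=[3,4] (faults so far: 3)
  step 5: ref 3 -> HIT, frames=[3,4] (faults so far: 3)
  step 6: ref 3 -> HIT, frames=[3,4] (faults so far: 3)
  step 7: ref 3 -> HIT, frames=[3,4] (faults so far: 3)
  step 8: ref 2 -> FAULT, evict 4, frames=[3,2] (faults so far: 4)
  step 9: ref 4 -> FAULT, evict 3, frames=[4,2] (faults so far: 5)
  step 10: ref 2 -> HIT, frames=[4,2] (faults so far: 5)
  step 11: ref 1 -> FAULT, evict 2, frames=[4,1] (faults so far: 6)
  step 12: ref 3 -> FAULT, evict 4, frames=[3,1] (faults so far: 7)
  FIFO total faults: 7
--- LRU ---
  step 0: ref 2 -> FAULT, frames=[2,-] (faults so far: 1)
  step 1: ref 4 -> FAULT, frames=[2,4] (faults so far: 2)
  step 2: ref 2 -> HIT, frames=[2,4] (faults so far: 2)
  step 3: ref 3 -> FAULT, evict 4, frames=[2,3] (faults so far: 3)
  step 4: ref 3 -> HIT, frames=[2,3] (faults so far: 3)
  step 5: ref 3 -> HIT, frames=[2,3] (faults so far: 3)
  step 6: ref 3 -> HIT, frames=[2,3] (faults so far: 3)
  step 7: ref 3 -> HIT, frames=[2,3] (faults so far: 3)
  step 8: ref 2 -> HIT, frames=[2,3] (faults so far: 3)
  step 9: ref 4 -> FAULT, evict 3, frames=[2,4] (faults so far: 4)
  step 10: ref 2 -> HIT, frames=[2,4] (faults so far: 4)
  step 11: ref 1 -> FAULT, evict 4, frames=[2,1] (faults so far: 5)
  step 12: ref 3 -> FAULT, evict 2, frames=[3,1] (faults so far: 6)
  LRU total faults: 6
--- Optimal ---
  step 0: ref 2 -> FAULT, frames=[2,-] (faults so far: 1)
  step 1: ref 4 -> FAULT, frames=[2,4] (faults so far: 2)
  step 2: ref 2 -> HIT, frames=[2,4] (faults so far: 2)
  step 3: ref 3 -> FAULT, evict 4, frames=[2,3] (faults so far: 3)
  step 4: ref 3 -> HIT, frames=[2,3] (faults so far: 3)
  step 5: ref 3 -> HIT, frames=[2,3] (faults so far: 3)
  step 6: ref 3 -> HIT, frames=[2,3] (faults so far: 3)
  step 7: ref 3 -> HIT, frames=[2,3] (faults so far: 3)
  step 8: ref 2 -> HIT, frames=[2,3] (faults so far: 3)
  step 9: ref 4 -> FAULT, evict 3, frames=[2,4] (faults so far: 4)
  step 10: ref 2 -> HIT, frames=[2,4] (faults so far: 4)
  step 11: ref 1 -> FAULT, evict 2, frames=[1,4] (faults so far: 5)
  step 12: ref 3 -> FAULT, evict 1, frames=[3,4] (faults so far: 6)
  Optimal total faults: 6

Answer: 7 6 6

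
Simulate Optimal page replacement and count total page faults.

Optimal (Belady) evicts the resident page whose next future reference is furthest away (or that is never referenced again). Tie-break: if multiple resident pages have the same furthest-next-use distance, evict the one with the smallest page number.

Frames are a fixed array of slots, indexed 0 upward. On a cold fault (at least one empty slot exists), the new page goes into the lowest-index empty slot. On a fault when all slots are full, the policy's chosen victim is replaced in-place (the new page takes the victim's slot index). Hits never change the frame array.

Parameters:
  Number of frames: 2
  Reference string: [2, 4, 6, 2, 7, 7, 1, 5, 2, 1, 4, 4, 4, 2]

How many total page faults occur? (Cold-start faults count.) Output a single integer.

Answer: 8

Derivation:
Step 0: ref 2 → FAULT, frames=[2,-]
Step 1: ref 4 → FAULT, frames=[2,4]
Step 2: ref 6 → FAULT (evict 4), frames=[2,6]
Step 3: ref 2 → HIT, frames=[2,6]
Step 4: ref 7 → FAULT (evict 6), frames=[2,7]
Step 5: ref 7 → HIT, frames=[2,7]
Step 6: ref 1 → FAULT (evict 7), frames=[2,1]
Step 7: ref 5 → FAULT (evict 1), frames=[2,5]
Step 8: ref 2 → HIT, frames=[2,5]
Step 9: ref 1 → FAULT (evict 5), frames=[2,1]
Step 10: ref 4 → FAULT (evict 1), frames=[2,4]
Step 11: ref 4 → HIT, frames=[2,4]
Step 12: ref 4 → HIT, frames=[2,4]
Step 13: ref 2 → HIT, frames=[2,4]
Total faults: 8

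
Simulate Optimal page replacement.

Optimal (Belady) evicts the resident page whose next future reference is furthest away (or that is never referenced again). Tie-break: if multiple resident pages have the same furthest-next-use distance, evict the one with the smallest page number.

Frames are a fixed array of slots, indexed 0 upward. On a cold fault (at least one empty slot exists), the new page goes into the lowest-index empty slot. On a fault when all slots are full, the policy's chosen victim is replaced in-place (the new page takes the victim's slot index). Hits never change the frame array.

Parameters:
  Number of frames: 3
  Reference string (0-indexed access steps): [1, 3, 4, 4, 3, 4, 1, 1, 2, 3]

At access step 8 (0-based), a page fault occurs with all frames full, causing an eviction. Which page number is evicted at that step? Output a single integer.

Step 0: ref 1 -> FAULT, frames=[1,-,-]
Step 1: ref 3 -> FAULT, frames=[1,3,-]
Step 2: ref 4 -> FAULT, frames=[1,3,4]
Step 3: ref 4 -> HIT, frames=[1,3,4]
Step 4: ref 3 -> HIT, frames=[1,3,4]
Step 5: ref 4 -> HIT, frames=[1,3,4]
Step 6: ref 1 -> HIT, frames=[1,3,4]
Step 7: ref 1 -> HIT, frames=[1,3,4]
Step 8: ref 2 -> FAULT, evict 1, frames=[2,3,4]
At step 8: evicted page 1

Answer: 1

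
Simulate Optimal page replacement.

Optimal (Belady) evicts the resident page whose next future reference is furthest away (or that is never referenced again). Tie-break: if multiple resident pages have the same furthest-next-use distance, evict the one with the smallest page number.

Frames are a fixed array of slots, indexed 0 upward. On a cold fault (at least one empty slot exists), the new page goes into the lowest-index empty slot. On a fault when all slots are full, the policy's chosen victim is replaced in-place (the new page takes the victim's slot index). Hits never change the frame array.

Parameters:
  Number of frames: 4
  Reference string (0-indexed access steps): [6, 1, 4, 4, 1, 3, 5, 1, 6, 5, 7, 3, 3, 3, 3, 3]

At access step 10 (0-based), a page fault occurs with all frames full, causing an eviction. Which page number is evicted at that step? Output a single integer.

Answer: 1

Derivation:
Step 0: ref 6 -> FAULT, frames=[6,-,-,-]
Step 1: ref 1 -> FAULT, frames=[6,1,-,-]
Step 2: ref 4 -> FAULT, frames=[6,1,4,-]
Step 3: ref 4 -> HIT, frames=[6,1,4,-]
Step 4: ref 1 -> HIT, frames=[6,1,4,-]
Step 5: ref 3 -> FAULT, frames=[6,1,4,3]
Step 6: ref 5 -> FAULT, evict 4, frames=[6,1,5,3]
Step 7: ref 1 -> HIT, frames=[6,1,5,3]
Step 8: ref 6 -> HIT, frames=[6,1,5,3]
Step 9: ref 5 -> HIT, frames=[6,1,5,3]
Step 10: ref 7 -> FAULT, evict 1, frames=[6,7,5,3]
At step 10: evicted page 1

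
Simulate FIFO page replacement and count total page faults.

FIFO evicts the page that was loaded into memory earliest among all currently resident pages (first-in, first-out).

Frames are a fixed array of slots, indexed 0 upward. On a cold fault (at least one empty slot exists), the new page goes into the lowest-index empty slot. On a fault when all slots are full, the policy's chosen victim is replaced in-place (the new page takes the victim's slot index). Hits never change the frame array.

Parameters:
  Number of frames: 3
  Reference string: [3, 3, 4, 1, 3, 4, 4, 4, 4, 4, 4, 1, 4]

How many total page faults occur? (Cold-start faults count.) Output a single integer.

Answer: 3

Derivation:
Step 0: ref 3 → FAULT, frames=[3,-,-]
Step 1: ref 3 → HIT, frames=[3,-,-]
Step 2: ref 4 → FAULT, frames=[3,4,-]
Step 3: ref 1 → FAULT, frames=[3,4,1]
Step 4: ref 3 → HIT, frames=[3,4,1]
Step 5: ref 4 → HIT, frames=[3,4,1]
Step 6: ref 4 → HIT, frames=[3,4,1]
Step 7: ref 4 → HIT, frames=[3,4,1]
Step 8: ref 4 → HIT, frames=[3,4,1]
Step 9: ref 4 → HIT, frames=[3,4,1]
Step 10: ref 4 → HIT, frames=[3,4,1]
Step 11: ref 1 → HIT, frames=[3,4,1]
Step 12: ref 4 → HIT, frames=[3,4,1]
Total faults: 3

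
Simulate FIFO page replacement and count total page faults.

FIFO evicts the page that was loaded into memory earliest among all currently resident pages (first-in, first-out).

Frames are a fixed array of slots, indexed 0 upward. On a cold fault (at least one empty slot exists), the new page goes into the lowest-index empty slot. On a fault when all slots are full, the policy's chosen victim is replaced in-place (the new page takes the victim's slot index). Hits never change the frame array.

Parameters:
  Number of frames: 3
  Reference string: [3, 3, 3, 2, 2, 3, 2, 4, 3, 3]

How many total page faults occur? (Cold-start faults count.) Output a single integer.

Answer: 3

Derivation:
Step 0: ref 3 → FAULT, frames=[3,-,-]
Step 1: ref 3 → HIT, frames=[3,-,-]
Step 2: ref 3 → HIT, frames=[3,-,-]
Step 3: ref 2 → FAULT, frames=[3,2,-]
Step 4: ref 2 → HIT, frames=[3,2,-]
Step 5: ref 3 → HIT, frames=[3,2,-]
Step 6: ref 2 → HIT, frames=[3,2,-]
Step 7: ref 4 → FAULT, frames=[3,2,4]
Step 8: ref 3 → HIT, frames=[3,2,4]
Step 9: ref 3 → HIT, frames=[3,2,4]
Total faults: 3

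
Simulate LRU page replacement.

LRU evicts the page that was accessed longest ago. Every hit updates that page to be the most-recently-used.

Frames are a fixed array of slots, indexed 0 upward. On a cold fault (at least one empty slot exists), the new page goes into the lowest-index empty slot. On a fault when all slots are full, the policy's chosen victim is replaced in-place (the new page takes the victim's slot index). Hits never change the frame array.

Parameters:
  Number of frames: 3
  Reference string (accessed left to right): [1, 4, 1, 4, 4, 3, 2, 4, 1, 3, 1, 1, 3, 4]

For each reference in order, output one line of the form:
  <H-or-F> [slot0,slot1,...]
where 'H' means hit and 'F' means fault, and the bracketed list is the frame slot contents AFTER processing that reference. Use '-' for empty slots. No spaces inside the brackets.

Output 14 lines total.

F [1,-,-]
F [1,4,-]
H [1,4,-]
H [1,4,-]
H [1,4,-]
F [1,4,3]
F [2,4,3]
H [2,4,3]
F [2,4,1]
F [3,4,1]
H [3,4,1]
H [3,4,1]
H [3,4,1]
H [3,4,1]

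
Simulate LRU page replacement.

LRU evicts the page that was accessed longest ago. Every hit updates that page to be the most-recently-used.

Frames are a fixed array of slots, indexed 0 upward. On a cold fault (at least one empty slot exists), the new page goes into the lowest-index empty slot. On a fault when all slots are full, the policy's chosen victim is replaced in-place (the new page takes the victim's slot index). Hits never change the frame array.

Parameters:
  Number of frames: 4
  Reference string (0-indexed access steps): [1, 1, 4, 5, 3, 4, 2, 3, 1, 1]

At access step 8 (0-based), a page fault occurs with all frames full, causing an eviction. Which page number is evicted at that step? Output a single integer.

Step 0: ref 1 -> FAULT, frames=[1,-,-,-]
Step 1: ref 1 -> HIT, frames=[1,-,-,-]
Step 2: ref 4 -> FAULT, frames=[1,4,-,-]
Step 3: ref 5 -> FAULT, frames=[1,4,5,-]
Step 4: ref 3 -> FAULT, frames=[1,4,5,3]
Step 5: ref 4 -> HIT, frames=[1,4,5,3]
Step 6: ref 2 -> FAULT, evict 1, frames=[2,4,5,3]
Step 7: ref 3 -> HIT, frames=[2,4,5,3]
Step 8: ref 1 -> FAULT, evict 5, frames=[2,4,1,3]
At step 8: evicted page 5

Answer: 5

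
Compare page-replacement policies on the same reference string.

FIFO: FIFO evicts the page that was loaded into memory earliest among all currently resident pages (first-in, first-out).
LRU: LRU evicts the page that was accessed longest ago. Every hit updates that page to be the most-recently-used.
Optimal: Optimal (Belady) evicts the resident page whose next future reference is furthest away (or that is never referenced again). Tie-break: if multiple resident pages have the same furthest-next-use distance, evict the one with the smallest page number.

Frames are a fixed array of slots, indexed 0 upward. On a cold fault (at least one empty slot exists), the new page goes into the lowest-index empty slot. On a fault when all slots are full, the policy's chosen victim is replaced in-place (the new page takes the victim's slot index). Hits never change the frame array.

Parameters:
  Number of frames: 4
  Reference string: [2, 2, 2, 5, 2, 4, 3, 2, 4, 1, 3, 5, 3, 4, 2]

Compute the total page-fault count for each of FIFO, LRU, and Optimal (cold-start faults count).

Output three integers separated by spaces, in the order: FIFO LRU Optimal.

--- FIFO ---
  step 0: ref 2 -> FAULT, frames=[2,-,-,-] (faults so far: 1)
  step 1: ref 2 -> HIT, frames=[2,-,-,-] (faults so far: 1)
  step 2: ref 2 -> HIT, frames=[2,-,-,-] (faults so far: 1)
  step 3: ref 5 -> FAULT, frames=[2,5,-,-] (faults so far: 2)
  step 4: ref 2 -> HIT, frames=[2,5,-,-] (faults so far: 2)
  step 5: ref 4 -> FAULT, frames=[2,5,4,-] (faults so far: 3)
  step 6: ref 3 -> FAULT, frames=[2,5,4,3] (faults so far: 4)
  step 7: ref 2 -> HIT, frames=[2,5,4,3] (faults so far: 4)
  step 8: ref 4 -> HIT, frames=[2,5,4,3] (faults so far: 4)
  step 9: ref 1 -> FAULT, evict 2, frames=[1,5,4,3] (faults so far: 5)
  step 10: ref 3 -> HIT, frames=[1,5,4,3] (faults so far: 5)
  step 11: ref 5 -> HIT, frames=[1,5,4,3] (faults so far: 5)
  step 12: ref 3 -> HIT, frames=[1,5,4,3] (faults so far: 5)
  step 13: ref 4 -> HIT, frames=[1,5,4,3] (faults so far: 5)
  step 14: ref 2 -> FAULT, evict 5, frames=[1,2,4,3] (faults so far: 6)
  FIFO total faults: 6
--- LRU ---
  step 0: ref 2 -> FAULT, frames=[2,-,-,-] (faults so far: 1)
  step 1: ref 2 -> HIT, frames=[2,-,-,-] (faults so far: 1)
  step 2: ref 2 -> HIT, frames=[2,-,-,-] (faults so far: 1)
  step 3: ref 5 -> FAULT, frames=[2,5,-,-] (faults so far: 2)
  step 4: ref 2 -> HIT, frames=[2,5,-,-] (faults so far: 2)
  step 5: ref 4 -> FAULT, frames=[2,5,4,-] (faults so far: 3)
  step 6: ref 3 -> FAULT, frames=[2,5,4,3] (faults so far: 4)
  step 7: ref 2 -> HIT, frames=[2,5,4,3] (faults so far: 4)
  step 8: ref 4 -> HIT, frames=[2,5,4,3] (faults so far: 4)
  step 9: ref 1 -> FAULT, evict 5, frames=[2,1,4,3] (faults so far: 5)
  step 10: ref 3 -> HIT, frames=[2,1,4,3] (faults so far: 5)
  step 11: ref 5 -> FAULT, evict 2, frames=[5,1,4,3] (faults so far: 6)
  step 12: ref 3 -> HIT, frames=[5,1,4,3] (faults so far: 6)
  step 13: ref 4 -> HIT, frames=[5,1,4,3] (faults so far: 6)
  step 14: ref 2 -> FAULT, evict 1, frames=[5,2,4,3] (faults so far: 7)
  LRU total faults: 7
--- Optimal ---
  step 0: ref 2 -> FAULT, frames=[2,-,-,-] (faults so far: 1)
  step 1: ref 2 -> HIT, frames=[2,-,-,-] (faults so far: 1)
  step 2: ref 2 -> HIT, frames=[2,-,-,-] (faults so far: 1)
  step 3: ref 5 -> FAULT, frames=[2,5,-,-] (faults so far: 2)
  step 4: ref 2 -> HIT, frames=[2,5,-,-] (faults so far: 2)
  step 5: ref 4 -> FAULT, frames=[2,5,4,-] (faults so far: 3)
  step 6: ref 3 -> FAULT, frames=[2,5,4,3] (faults so far: 4)
  step 7: ref 2 -> HIT, frames=[2,5,4,3] (faults so far: 4)
  step 8: ref 4 -> HIT, frames=[2,5,4,3] (faults so far: 4)
  step 9: ref 1 -> FAULT, evict 2, frames=[1,5,4,3] (faults so far: 5)
  step 10: ref 3 -> HIT, frames=[1,5,4,3] (faults so far: 5)
  step 11: ref 5 -> HIT, frames=[1,5,4,3] (faults so far: 5)
  step 12: ref 3 -> HIT, frames=[1,5,4,3] (faults so far: 5)
  step 13: ref 4 -> HIT, frames=[1,5,4,3] (faults so far: 5)
  step 14: ref 2 -> FAULT, evict 1, frames=[2,5,4,3] (faults so far: 6)
  Optimal total faults: 6

Answer: 6 7 6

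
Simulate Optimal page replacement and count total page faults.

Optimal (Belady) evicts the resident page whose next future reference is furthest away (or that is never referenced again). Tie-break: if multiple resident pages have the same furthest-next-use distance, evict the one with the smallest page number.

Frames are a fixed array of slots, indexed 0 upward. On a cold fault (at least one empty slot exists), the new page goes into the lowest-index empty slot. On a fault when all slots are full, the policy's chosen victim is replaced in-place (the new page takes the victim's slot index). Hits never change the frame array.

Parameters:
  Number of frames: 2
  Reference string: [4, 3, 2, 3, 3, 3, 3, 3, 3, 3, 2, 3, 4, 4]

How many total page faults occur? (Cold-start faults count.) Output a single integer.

Step 0: ref 4 → FAULT, frames=[4,-]
Step 1: ref 3 → FAULT, frames=[4,3]
Step 2: ref 2 → FAULT (evict 4), frames=[2,3]
Step 3: ref 3 → HIT, frames=[2,3]
Step 4: ref 3 → HIT, frames=[2,3]
Step 5: ref 3 → HIT, frames=[2,3]
Step 6: ref 3 → HIT, frames=[2,3]
Step 7: ref 3 → HIT, frames=[2,3]
Step 8: ref 3 → HIT, frames=[2,3]
Step 9: ref 3 → HIT, frames=[2,3]
Step 10: ref 2 → HIT, frames=[2,3]
Step 11: ref 3 → HIT, frames=[2,3]
Step 12: ref 4 → FAULT (evict 2), frames=[4,3]
Step 13: ref 4 → HIT, frames=[4,3]
Total faults: 4

Answer: 4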